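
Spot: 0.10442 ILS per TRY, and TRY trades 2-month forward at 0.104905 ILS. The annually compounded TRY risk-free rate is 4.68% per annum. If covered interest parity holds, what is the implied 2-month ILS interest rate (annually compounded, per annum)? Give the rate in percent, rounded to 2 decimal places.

7.63%

T = 2/12 years.
F/S = 0.104905/0.10442 = 1.0046447 = (growth of ILS) / (growth of TRY).
TRY growth factor: (1 + 0.0468)^(2/12) = 1.0076521.
So the ILS growth factor = 1.0123323.
Annualise: 1.0123323^(12/2) − 1 = 0.076313 = 7.63%.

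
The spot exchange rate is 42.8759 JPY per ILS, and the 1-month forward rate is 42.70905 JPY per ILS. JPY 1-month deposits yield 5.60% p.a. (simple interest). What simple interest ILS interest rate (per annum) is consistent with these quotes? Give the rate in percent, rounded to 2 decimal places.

10.31%

T = 1/12 years.
F/S = 42.70905/42.8759 = 0.9961085 = (growth of JPY) / (growth of ILS).
JPY growth factor: 1 + 0.0560×1/12 = 1.0046667.
So the ILS growth factor = 1.0085916.
(1.0085916 − 1)/T = 0.103099, i.e. 10.31%.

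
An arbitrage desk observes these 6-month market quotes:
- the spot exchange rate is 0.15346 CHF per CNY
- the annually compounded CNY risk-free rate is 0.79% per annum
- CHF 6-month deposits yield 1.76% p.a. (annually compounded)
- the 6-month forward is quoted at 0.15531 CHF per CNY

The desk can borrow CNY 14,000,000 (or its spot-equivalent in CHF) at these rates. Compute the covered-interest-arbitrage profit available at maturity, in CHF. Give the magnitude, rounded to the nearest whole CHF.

T = 6/12 years.
Invest the CNY and cover forward: 14,000,000 × 1.003942229 × 0.15531 = CHF 2,182,911.75.
Convert at spot and invest in CHF: 14,000,000 × 0.15346 × 1.008761617 = CHF 2,167,263.81.
The quoted forward overvalues CNY, so borrow CHF, buy CNY at spot, deposit the CNY at 0.79%, and sell the proceeds forward at 0.15531.
The gap between the two covered legs is CHF 15,648.

CHF 15,648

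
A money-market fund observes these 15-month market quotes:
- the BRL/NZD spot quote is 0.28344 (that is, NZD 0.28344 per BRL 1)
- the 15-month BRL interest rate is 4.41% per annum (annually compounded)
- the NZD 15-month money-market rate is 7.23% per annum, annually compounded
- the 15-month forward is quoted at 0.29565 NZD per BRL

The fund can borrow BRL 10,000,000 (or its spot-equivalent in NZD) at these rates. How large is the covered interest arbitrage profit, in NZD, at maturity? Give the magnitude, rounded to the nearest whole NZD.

NZD 27,532

T = 15/12 years.
Invest the BRL and cover forward: 10,000,000 × 1.055425589 × 0.29565 = NZD 3,120,365.75.
Convert at spot and invest in NZD: 10,000,000 × 0.28344 × 1.09117745 = NZD 3,092,833.36.
The quoted forward overvalues BRL, so borrow NZD, buy BRL at spot, deposit the BRL at 4.41%, and sell the proceeds forward at 0.29565.
Profit = 3,120,365.75 − 3,092,833.36 = NZD 27,532.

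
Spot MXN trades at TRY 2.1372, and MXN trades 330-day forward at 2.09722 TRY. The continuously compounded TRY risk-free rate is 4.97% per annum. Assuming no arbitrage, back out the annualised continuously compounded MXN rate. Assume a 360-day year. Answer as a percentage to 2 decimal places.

7.03%

T = 330/360 years.
CIP gives F = S · g_TRY/g_MXN, so g_TRY/g_MXN = 2.09722/2.1372 = 0.9812933.
TRY growth factor: e^(0.0497×330/360) = 1.0466121.
So the MXN growth factor = 1.066564.
Take logs: ln 1.066564 / (330/360) = 0.070301, so 7.03%.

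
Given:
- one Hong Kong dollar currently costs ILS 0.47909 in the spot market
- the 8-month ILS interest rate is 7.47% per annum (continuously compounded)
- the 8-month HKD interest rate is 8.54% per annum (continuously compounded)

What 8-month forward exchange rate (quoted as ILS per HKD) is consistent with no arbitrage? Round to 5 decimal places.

0.47568

T = 8/12 years.
ILS accumulates by e^(0.0747×8/12) = 1.0510609.
HKD accumulates by e^(0.0854×8/12) = 1.0585852.
Forward (ILS per HKD) = 0.47909 × 1.0510609 / 1.0585852 = 0.4756847.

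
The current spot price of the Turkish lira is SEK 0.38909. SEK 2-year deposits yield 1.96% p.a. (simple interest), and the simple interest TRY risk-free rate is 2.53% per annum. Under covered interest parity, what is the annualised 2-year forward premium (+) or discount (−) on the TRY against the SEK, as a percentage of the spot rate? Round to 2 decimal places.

T = 2 years.
No-arbitrage forward: 0.38909 × 1.039200 / 1.050600 = 0.38486801 SEK/TRY.
(F − S)/S ÷ T = (0.38486801 − 0.38909)/0.38909/2 = -0.005425 → -0.54%.

-0.54%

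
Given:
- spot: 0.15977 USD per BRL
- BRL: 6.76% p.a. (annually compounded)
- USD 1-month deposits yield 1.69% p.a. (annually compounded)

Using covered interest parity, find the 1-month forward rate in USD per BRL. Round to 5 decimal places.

0.15912

T = 1/12 years.
USD growth factor: (1 + 0.0169)^(1/12) = 1.0013975.
BRL accumulates by (1 + 0.0676)^(1/12) = 1.005466.
So F = 0.15977 × 1.0013975 / 1.005466 = 0.1591235 (USD/BRL).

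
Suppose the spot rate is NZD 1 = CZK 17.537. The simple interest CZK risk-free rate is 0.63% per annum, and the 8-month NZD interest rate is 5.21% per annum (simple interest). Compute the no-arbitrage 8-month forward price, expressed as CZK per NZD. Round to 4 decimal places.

17.0195

T = 8/12 years.
CZK accumulates by 1 + 0.0063×8/12 = 1.004200.
NZD growth factor: 1 + 0.0521×8/12 = 1.03473333.
So F = 17.537 × 1.004200 / 1.03473333 = 17.019511 (CZK/NZD).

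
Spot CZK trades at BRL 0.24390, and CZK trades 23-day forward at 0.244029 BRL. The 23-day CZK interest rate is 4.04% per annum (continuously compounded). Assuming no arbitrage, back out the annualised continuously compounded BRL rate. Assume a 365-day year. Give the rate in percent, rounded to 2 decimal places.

T = 23/365 years.
CIP gives F = S · g_BRL/g_CZK, so g_BRL/g_CZK = 0.244029/0.2439 = 1.0005289.
CZK growth factor: e^(0.0404×23/365) = 1.002549.
So the BRL growth factor = 1.0030792.
r = ln(1.0030792)/(23/365) = 0.048790 → 4.88%.

4.88%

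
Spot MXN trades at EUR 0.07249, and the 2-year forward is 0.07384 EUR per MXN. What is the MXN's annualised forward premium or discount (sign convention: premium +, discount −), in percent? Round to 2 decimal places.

+0.93%

T = 2 years.
Period premium: (0.07384 − 0.07249)/0.07249 = 0.0186233.
Per annum: 0.0186233 / 2 = 0.009312 = 0.93%.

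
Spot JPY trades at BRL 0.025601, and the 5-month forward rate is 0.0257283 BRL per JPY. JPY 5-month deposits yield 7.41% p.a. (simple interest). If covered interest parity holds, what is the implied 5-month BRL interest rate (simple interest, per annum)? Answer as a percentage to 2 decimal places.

8.64%

T = 5/12 years.
CIP gives F = S · g_BRL/g_JPY, so g_BRL/g_JPY = 0.0257283/0.025601 = 1.0049725.
The JPY side grows by 1 + 0.0741×5/12 = 1.030875.
That pins the BRL growth at 1.036001.
r = (1.036001 − 1)/(5/12) = 0.086402 → 8.64%.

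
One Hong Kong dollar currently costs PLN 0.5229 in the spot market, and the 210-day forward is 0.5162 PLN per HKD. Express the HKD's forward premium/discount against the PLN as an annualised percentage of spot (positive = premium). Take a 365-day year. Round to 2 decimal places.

-2.23%

T = 210/365 years.
Period premium: (0.5162 − 0.5229)/0.5229 = -0.0128132.
Annualise by dividing by T: -0.0128132 / (210/365) = -0.022271 → -2.23%.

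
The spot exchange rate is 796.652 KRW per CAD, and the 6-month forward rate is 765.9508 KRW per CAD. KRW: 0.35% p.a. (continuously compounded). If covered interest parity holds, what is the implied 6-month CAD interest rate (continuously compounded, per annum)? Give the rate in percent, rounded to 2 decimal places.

8.21%

T = 6/12 years.
F/S = 765.9508/796.652 = 0.9614622 = (growth of KRW) / (growth of CAD).
The KRW side grows by e^(0.0035×6/12) = 1.0017515.
Hence g_CAD = 1.0419042.
Take logs: ln 1.0419042 / (6/12) = 0.082100, so 8.21%.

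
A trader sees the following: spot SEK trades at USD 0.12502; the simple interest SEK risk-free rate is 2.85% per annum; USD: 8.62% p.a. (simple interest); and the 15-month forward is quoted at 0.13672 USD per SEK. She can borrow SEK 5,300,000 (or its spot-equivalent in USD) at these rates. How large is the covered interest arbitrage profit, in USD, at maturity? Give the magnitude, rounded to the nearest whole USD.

USD 16,429

T = 15/12 years.
Route A — deposit SEK, sell forward: 5,300,000 × 1.035625 × 0.13672 = USD 750,430.45.
Route B — convert at spot, deposit USD: 5,300,000 × 0.12502 × 1.107750 = USD 734,001.80.
The quoted forward overvalues SEK, so borrow USD, buy SEK at spot, deposit the SEK at 2.85%, and sell the proceeds forward at 0.13672.
The gap between the two covered legs is USD 16,429.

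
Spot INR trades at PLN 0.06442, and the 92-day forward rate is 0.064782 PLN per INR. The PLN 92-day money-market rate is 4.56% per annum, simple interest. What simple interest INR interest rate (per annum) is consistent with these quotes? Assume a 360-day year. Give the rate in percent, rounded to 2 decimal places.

T = 92/360 years.
By CIP, F/S equals the PLN-to-INR growth ratio: 0.064782/0.06442 = 1.0056194.
PLN growth factor: 1 + 0.0456×92/360 = 1.0116533.
So the INR growth factor = 1.0060002.
(1.0060002 − 1)/T = 0.023479, i.e. 2.35%.

2.35%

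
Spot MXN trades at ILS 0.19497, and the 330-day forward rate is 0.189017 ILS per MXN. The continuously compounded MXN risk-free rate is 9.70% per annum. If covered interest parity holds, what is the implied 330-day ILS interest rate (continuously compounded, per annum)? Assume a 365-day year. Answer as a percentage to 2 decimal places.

T = 330/365 years.
F/S = 0.189017/0.19497 = 0.9694671 = (growth of ILS) / (growth of MXN).
The MXN side grows by e^(0.0970×330/365) = 1.0916591.
That pins the ILS growth at 1.0583276.
r = ln(1.0583276)/(330/365) = 0.062702 → 6.27%.

6.27%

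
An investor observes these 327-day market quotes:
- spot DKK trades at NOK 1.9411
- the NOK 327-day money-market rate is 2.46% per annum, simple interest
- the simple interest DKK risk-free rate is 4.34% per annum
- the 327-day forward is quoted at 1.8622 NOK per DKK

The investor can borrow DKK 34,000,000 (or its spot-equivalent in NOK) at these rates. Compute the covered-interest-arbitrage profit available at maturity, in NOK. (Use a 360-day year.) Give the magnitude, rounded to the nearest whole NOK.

NOK 1,661,337

T = 327/360 years.
Route A — deposit DKK, sell forward: 34,000,000 × 1.0394216667 × 1.8622 = NOK 65,810,774.94.
Route B — convert at spot, deposit NOK: 34,000,000 × 1.9411 × 1.022345 = NOK 67,472,111.90.
The quoted forward undervalues DKK, so borrow DKK, convert to NOK at spot, deposit the NOK at 2.46%, and buy DKK forward at 1.8622 to cover the loan.
Arbitrage profit = |65,810,774.94 − 67,472,111.90| = NOK 1,661,337.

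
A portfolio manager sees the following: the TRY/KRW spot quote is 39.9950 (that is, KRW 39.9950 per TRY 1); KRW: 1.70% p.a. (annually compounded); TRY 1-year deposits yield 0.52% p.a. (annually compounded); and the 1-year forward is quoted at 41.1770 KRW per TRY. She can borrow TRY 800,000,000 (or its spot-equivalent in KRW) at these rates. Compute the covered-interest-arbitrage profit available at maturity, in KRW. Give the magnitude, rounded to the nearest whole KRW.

T = 1 year.
Invest the TRY and cover forward: 800,000,000 × 1.005200 × 41.1770 = KRW 33,112,896,320.00.
Convert at spot and invest in KRW: 800,000,000 × 39.9950 × 1.017000 = KRW 32,539,932,000.00.
The quoted forward overvalues TRY, so borrow KRW, buy TRY at spot, deposit the TRY at 0.52%, and sell the proceeds forward at 41.1770.
The gap between the two covered legs is KRW 572,964,320.

KRW 572,964,320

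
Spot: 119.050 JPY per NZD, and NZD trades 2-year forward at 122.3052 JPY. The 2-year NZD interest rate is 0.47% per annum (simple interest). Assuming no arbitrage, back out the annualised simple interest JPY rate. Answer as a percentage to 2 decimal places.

T = 2 years.
CIP gives F = S · g_JPY/g_NZD, so g_JPY/g_NZD = 122.3052/119.05 = 1.0273431.
NZD growth factor: 1 + 0.0047×2 = 1.009400.
That pins the JPY growth at 1.0370001.
r = (1.0370001 − 1)/2 = 0.018500 → 1.85%.

1.85%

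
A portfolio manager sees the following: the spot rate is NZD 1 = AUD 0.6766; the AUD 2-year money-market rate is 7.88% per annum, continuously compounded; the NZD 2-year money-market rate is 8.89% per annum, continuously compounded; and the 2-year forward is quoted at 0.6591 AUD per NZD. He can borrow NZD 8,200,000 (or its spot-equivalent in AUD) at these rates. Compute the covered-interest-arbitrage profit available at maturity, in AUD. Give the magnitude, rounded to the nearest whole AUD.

AUD 38,887

T = 2 years.
Invest the NZD and cover forward: 8,200,000 × 1.19458638 × 0.6591 = AUD 6,456,285.44.
Convert at spot and invest in AUD: 8,200,000 × 0.6766 × 1.170697822 = AUD 6,495,172.00.
The quoted forward undervalues NZD, so borrow NZD, convert to AUD at spot, deposit the AUD at 7.88%, and buy NZD forward at 0.6591 to cover the loan.
Profit = 6,495,172.00 − 6,456,285.44 = AUD 38,887.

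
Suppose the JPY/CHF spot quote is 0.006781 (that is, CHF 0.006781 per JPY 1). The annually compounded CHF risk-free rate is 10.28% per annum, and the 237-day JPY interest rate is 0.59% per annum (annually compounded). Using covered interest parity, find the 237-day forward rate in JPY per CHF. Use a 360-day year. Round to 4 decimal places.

138.8069

T = 237/360 years.
CHF growth factor: (1 + 0.1028)^(237/360) = 1.066539715.
JPY accumulates by (1 + 0.0059)^(237/360) = 1.003880262.
So F = 0.006781 × 1.066539715 / 1.003880262 = 0.00720425142 (CHF/JPY).
Invert for JPY per CHF: 1 / 0.00720425142 = 138.8069.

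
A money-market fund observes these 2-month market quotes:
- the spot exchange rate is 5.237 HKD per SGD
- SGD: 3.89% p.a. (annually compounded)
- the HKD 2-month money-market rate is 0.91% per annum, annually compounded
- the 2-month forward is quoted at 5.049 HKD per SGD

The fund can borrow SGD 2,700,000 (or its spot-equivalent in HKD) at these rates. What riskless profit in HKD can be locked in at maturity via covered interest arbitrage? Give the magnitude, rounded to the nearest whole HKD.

HKD 441,981

T = 2/12 years.
Invest the SGD and cover forward: 2,700,000 × 1.0063806805 × 5.049 = HKD 13,719,283.35.
Convert at spot and invest in HKD: 2,700,000 × 5.237 × 1.0015109477 = HKD 14,161,264.65.
The quoted forward undervalues SGD, so borrow SGD, convert to HKD at spot, deposit the HKD at 0.91%, and buy SGD forward at 5.049 to cover the loan.
Profit = 14,161,264.65 − 13,719,283.35 = HKD 441,981.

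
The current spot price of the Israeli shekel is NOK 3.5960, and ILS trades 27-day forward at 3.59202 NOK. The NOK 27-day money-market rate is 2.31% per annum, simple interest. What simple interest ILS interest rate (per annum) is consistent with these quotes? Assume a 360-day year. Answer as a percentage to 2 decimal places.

T = 27/360 years.
F/S = 3.59202/3.596 = 0.9988932 = (growth of NOK) / (growth of ILS).
NOK growth factor: 1 + 0.0231×27/360 = 1.0017325.
Hence g_ILS = 1.0028424.
(1.0028424 − 1)/T = 0.037899, i.e. 3.79%.

3.79%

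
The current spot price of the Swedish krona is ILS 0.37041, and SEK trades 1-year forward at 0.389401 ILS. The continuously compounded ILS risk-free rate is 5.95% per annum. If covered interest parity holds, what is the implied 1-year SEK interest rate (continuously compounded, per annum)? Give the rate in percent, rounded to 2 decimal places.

0.95%

T = 1 year.
F/S = 0.389401/0.37041 = 1.0512702 = (growth of ILS) / (growth of SEK).
The ILS side grows by e^(0.0595×1) = 1.0613058.
Hence g_SEK = 1.0095462.
r = ln(1.0095462)/1 = 0.009501 → 0.95%.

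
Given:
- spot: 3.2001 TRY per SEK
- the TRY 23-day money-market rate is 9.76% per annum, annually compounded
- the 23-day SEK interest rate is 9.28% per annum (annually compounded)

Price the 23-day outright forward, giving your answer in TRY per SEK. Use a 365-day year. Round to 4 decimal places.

3.2010

T = 23/365 years.
TRY growth factor: (1 + 0.0976)^(23/365) = 1.0058855.
SEK growth factor: (1 + 0.0928)^(23/365) = 1.0056077.
So F = 3.2001 × 1.0058855 / 1.0056077 = 3.200984 (TRY/SEK).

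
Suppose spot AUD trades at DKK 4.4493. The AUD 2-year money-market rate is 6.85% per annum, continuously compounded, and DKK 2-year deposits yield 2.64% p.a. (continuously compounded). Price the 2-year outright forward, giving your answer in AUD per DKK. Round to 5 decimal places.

T = 2 years.
DKK accumulates by e^(0.0264×2) = 1.0542188.
AUD growth factor: e^(0.0685×2) = 1.1468281.
CIP: F = S · (grow DKK)/(grow AUD) = 4.4493 × 1.0542188/1.1468281 = 4.090008 DKK per AUD.
Quoted the other way: 1/4.090008 = 0.24450 AUD per DKK.

0.24450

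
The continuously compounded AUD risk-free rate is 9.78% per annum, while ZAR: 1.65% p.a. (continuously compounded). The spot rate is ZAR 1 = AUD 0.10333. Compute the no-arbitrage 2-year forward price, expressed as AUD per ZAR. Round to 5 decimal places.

0.12157

T = 2 years.
Growth of 1 AUD over T: e^(0.0978×2) = 1.2160404.
ZAR accumulates by e^(0.0165×2) = 1.0335505.
CIP: F = S · (grow AUD)/(grow ZAR) = 0.10333 × 1.2160404/1.0335505 = 0.1215746 AUD per ZAR.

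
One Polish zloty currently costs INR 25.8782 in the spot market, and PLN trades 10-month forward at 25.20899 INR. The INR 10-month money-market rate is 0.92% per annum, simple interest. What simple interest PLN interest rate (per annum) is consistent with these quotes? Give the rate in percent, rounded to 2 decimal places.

4.13%

T = 10/12 years.
By CIP, F/S equals the INR-to-PLN growth ratio: 25.20899/25.8782 = 0.9741400.
The INR side grows by 1 + 0.0092×10/12 = 1.0076667.
So the PLN growth factor = 1.0344167.
(1.0344167 − 1)/T = 0.041300, i.e. 4.13%.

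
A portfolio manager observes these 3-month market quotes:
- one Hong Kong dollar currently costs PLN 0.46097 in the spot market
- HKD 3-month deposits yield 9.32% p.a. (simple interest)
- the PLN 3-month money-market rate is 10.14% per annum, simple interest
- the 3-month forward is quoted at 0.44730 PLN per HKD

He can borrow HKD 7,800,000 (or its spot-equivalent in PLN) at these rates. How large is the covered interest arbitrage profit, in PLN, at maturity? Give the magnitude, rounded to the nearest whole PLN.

PLN 116,481

T = 3/12 years.
Keep in HKD, deliver into the forward: 7,800,000·1.023300·0.44730 = PLN 3,570,232.30.
Swap to PLN now, deposit: 7,800,000·0.46097·1.025350 = PLN 3,686,713.60.
The quoted forward undervalues HKD, so borrow HKD, convert to PLN at spot, deposit the PLN at 10.14%, and buy HKD forward at 0.44730 to cover the loan.
Profit = 3,686,713.60 − 3,570,232.30 = PLN 116,481.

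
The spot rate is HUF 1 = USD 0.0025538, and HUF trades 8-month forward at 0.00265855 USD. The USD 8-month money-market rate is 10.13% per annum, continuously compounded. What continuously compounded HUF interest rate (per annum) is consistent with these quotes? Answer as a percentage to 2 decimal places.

T = 8/12 years.
By CIP, F/S equals the USD-to-HUF growth ratio: 0.00265855/0.0025538 = 1.0410173.
The USD side grows by e^(0.1013×8/12) = 1.0698659.
Hence g_HUF = 1.0277119.
Take logs: ln 1.0277119 / (8/12) = 0.041002, so 4.10%.

4.10%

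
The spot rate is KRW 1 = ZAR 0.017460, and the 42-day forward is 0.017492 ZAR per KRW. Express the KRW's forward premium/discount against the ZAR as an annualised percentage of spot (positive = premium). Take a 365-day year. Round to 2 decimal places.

+1.59%

T = 42/365 years.
Period premium: (0.017492 − 0.01746)/0.01746 = 0.0018328.
×(1/T) gives 1.59% p.a.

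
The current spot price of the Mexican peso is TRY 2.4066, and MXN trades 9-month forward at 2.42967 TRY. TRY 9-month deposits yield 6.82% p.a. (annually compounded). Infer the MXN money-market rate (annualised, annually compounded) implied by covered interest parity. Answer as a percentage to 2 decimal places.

T = 9/12 years.
By CIP, F/S equals the TRY-to-MXN growth ratio: 2.42967/2.4066 = 1.0095861.
TRY growth factor: (1 + 0.0682)^(9/12) = 1.0507259.
So the MXN growth factor = 1.0407492.
Annualise: 1.0407492^(12/9) − 1 = 0.054698 = 5.47%.

5.47%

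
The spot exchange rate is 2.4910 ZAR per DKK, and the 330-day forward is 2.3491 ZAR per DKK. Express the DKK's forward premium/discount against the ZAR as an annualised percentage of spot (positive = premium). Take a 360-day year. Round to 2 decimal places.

-6.21%

T = 330/360 years.
Period premium: (2.3491 − 2.491)/2.491 = -0.0569651.
Annualise by dividing by T: -0.0569651 / (330/360) = -0.062144 → -6.21%.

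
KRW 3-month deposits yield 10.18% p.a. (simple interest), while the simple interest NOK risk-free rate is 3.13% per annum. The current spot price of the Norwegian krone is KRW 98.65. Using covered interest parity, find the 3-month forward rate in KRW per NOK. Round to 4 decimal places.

100.3752

T = 3/12 years.
KRW accumulates by 1 + 0.1018×3/12 = 1.025450.
NOK growth factor: 1 + 0.0313×3/12 = 1.007825.
So F = 98.65 × 1.025450 / 1.007825 = 100.375207 (KRW/NOK).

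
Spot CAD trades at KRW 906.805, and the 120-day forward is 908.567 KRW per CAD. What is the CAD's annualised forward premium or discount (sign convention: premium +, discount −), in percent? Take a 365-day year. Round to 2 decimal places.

T = 120/365 years.
CAD trades forward at +0.19431% vs spot over the period.
Per annum: 0.0019431 / (120/365) = 0.005910 = 0.59%.

+0.59%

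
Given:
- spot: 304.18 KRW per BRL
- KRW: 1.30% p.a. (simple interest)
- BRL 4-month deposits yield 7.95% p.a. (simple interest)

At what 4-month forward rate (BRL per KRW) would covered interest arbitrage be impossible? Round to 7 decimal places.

T = 4/12 years.
KRW growth factor: 1 + 0.0130×4/12 = 1.0043333.
BRL accumulates by 1 + 0.0795×4/12 = 1.026500.
So F = 304.18 × 1.0043333 / 1.026500 = 297.6114 (KRW/BRL).
Invert for BRL per KRW: 1 / 297.6114 = 0.0033601.

0.0033601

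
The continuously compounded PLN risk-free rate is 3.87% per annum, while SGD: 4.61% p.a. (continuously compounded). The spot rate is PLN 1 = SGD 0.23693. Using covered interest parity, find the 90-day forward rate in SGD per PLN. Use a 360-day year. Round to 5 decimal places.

0.23737

T = 90/360 years.
SGD accumulates by e^(0.0461×90/360) = 1.0115917.
Growth of 1 PLN over T: e^(0.0387×90/360) = 1.009722.
Forward (SGD per PLN) = 0.23693 × 1.0115917 / 1.009722 = 0.2373687.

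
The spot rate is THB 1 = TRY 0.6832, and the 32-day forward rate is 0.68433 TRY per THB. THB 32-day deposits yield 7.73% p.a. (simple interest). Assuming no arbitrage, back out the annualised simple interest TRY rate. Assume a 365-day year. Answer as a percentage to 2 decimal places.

T = 32/365 years.
CIP gives F = S · g_TRY/g_THB, so g_TRY/g_THB = 0.68433/0.6832 = 1.0016540.
THB growth factor: 1 + 0.0773×32/365 = 1.006777.
That pins the TRY growth at 1.0084422.
(1.0084422 − 1)/T = 0.096294, i.e. 9.63%.

9.63%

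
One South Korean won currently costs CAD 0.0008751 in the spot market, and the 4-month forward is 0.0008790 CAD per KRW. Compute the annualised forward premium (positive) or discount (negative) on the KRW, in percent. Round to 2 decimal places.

+1.34%

T = 4/12 years.
Period premium: (0.0008790 − 0.0008751)/0.0008751 = 0.0044566.
×(1/T) gives 1.34% p.a.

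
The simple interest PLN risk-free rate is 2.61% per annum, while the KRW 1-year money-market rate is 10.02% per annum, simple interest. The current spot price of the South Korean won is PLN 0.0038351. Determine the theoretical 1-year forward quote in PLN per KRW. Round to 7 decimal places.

0.0035768

T = 1 year.
PLN growth factor: 1 + 0.0261×1 = 1.026100.
KRW growth factor: 1 + 0.1002×1 = 1.100200.
CIP: F = S · (grow PLN)/(grow KRW) = 0.0038351 × 1.026100/1.100200 = 0.003576801 PLN per KRW.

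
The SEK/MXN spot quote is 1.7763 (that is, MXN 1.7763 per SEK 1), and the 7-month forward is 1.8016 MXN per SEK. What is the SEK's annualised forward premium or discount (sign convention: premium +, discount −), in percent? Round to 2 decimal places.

+2.44%

T = 7/12 years.
Period premium: (1.8016 − 1.7763)/1.7763 = 0.0142431.
×(1/T) gives 2.44% p.a.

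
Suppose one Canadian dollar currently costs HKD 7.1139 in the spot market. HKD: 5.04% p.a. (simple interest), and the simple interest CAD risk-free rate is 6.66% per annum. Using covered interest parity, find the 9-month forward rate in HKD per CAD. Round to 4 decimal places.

T = 9/12 years.
HKD growth factor: 1 + 0.0504×9/12 = 1.037800.
Growth of 1 CAD over T: 1 + 0.0666×9/12 = 1.049950.
CIP: F = S · (grow HKD)/(grow CAD) = 7.1139 × 1.037800/1.049950 = 7.031578 HKD per CAD.

7.0316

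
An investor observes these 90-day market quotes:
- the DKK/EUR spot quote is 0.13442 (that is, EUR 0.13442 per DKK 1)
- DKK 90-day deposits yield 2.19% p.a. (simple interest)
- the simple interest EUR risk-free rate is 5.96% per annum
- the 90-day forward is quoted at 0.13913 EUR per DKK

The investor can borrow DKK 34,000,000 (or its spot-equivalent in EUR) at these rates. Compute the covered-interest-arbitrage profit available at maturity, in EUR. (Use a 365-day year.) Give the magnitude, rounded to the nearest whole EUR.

EUR 118,520

T = 90/365 years.
Keep in DKK, deliver into the forward: 34,000,000·1.005400·0.13913 = EUR 4,755,964.27.
Swap to EUR now, deposit: 34,000,000·0.13442·1.01469589 = EUR 4,637,444.33.
The quoted forward overvalues DKK, so borrow EUR, buy DKK at spot, deposit the DKK at 2.19%, and sell the proceeds forward at 0.13913.
Profit = 4,755,964.27 − 4,637,444.33 = EUR 118,520.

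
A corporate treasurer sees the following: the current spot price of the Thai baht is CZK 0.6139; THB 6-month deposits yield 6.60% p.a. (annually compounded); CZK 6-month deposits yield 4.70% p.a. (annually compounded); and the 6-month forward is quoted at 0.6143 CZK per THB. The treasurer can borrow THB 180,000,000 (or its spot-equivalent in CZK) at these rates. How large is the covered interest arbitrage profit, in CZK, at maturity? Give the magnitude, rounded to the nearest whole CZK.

T = 6/12 years.
Invest the THB and cover forward: 180,000,000 × 1.03247275993 × 0.6143 = CZK 114,164,642.96.
Convert at spot and invest in CZK: 180,000,000 × 0.6139 × 1.02323017938 = CZK 113,068,981.28.
The quoted forward overvalues THB, so borrow CZK, buy THB at spot, deposit the THB at 6.60%, and sell the proceeds forward at 0.6143.
Profit = 114,164,642.96 − 113,068,981.28 = CZK 1,095,662.

CZK 1,095,662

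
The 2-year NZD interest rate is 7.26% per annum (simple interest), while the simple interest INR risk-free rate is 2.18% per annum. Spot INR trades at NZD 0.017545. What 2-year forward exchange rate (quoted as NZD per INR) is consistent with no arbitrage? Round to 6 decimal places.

T = 2 years.
Growth of 1 NZD over T: 1 + 0.0726×2 = 1.145200.
INR accumulates by 1 + 0.0218×2 = 1.043600.
Forward (NZD per INR) = 0.017545 × 1.145200 / 1.043600 = 0.01925310.

0.019253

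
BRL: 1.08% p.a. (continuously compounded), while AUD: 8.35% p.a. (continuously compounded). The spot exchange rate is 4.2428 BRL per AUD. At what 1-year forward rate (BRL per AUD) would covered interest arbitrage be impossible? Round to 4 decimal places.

T = 1 year.
BRL accumulates by e^(0.0108×1) = 1.0108585.
AUD growth factor: e^(0.0835×1) = 1.0870852.
So F = 4.2428 × 1.0108585 / 1.0870852 = 3.945294 (BRL/AUD).

3.9453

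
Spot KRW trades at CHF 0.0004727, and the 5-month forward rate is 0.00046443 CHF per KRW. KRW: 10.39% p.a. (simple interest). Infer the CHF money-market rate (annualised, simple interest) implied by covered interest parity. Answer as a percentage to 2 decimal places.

T = 5/12 years.
CIP gives F = S · g_CHF/g_KRW, so g_CHF/g_KRW = 0.00046443/0.0004727 = 0.9825048.
KRW growth factor: 1 + 0.1039×5/12 = 1.0432917.
That pins the CHF growth at 1.0250391.
(1.0250391 − 1)/T = 0.060094, i.e. 6.01%.

6.01%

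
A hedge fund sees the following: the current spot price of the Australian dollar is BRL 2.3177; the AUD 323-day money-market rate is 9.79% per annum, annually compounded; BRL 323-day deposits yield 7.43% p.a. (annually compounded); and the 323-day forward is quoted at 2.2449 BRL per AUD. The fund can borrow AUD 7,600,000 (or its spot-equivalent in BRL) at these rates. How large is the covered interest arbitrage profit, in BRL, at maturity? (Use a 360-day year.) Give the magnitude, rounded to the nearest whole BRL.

T = 323/360 years.
Keep in AUD, deliver into the forward: 7,600,000·1.0874112761·2.2449 = BRL 18,552,584.76.
Swap to BRL now, deposit: 7,600,000·2.3177·1.0664157687 = BRL 18,784,401.89.
The quoted forward undervalues AUD, so borrow AUD, convert to BRL at spot, deposit the BRL at 7.43%, and buy AUD forward at 2.2449 to cover the loan.
Arbitrage profit = |18,552,584.76 − 18,784,401.89| = BRL 231,817.

BRL 231,817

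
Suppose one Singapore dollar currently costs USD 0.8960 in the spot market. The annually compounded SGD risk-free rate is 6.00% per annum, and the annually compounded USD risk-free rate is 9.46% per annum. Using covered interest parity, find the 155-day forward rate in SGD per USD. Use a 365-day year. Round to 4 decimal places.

T = 155/365 years.
Growth of 1 USD over T: (1 + 0.0946)^(155/365) = 1.0391306.
SGD accumulates by (1 + 0.0600)^(155/365) = 1.025053.
So F = 0.896 × 1.0391306 / 1.025053 = 0.9083052 (USD/SGD).
Invert for SGD per USD: 1 / 0.9083052 = 1.1010.

1.1010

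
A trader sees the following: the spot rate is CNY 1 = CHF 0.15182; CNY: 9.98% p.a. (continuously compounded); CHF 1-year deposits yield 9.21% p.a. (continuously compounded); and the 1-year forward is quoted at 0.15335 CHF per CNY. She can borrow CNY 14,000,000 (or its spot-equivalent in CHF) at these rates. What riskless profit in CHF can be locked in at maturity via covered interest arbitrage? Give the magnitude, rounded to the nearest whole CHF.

T = 1 year.
Invest the CNY and cover forward: 14,000,000 × 1.104949906 × 0.15335 = CHF 2,372,216.95.
Convert at spot and invest in CHF: 14,000,000 × 0.15182 × 1.096474464 = CHF 2,330,534.54.
The quoted forward overvalues CNY, so borrow CHF, buy CNY at spot, deposit the CNY at 9.98%, and sell the proceeds forward at 0.15335.
Profit = 2,372,216.95 − 2,330,534.54 = CHF 41,682.

CHF 41,682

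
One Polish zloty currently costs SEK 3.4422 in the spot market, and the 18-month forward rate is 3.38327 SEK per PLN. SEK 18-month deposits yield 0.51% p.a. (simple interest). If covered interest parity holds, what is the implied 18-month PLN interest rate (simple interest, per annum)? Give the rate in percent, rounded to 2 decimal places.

T = 18/12 years.
CIP gives F = S · g_SEK/g_PLN, so g_SEK/g_PLN = 3.38327/3.4422 = 0.9828801.
The SEK side grows by 1 + 0.0051×18/12 = 1.007650.
That pins the PLN growth at 1.0252013.
(1.0252013 − 1)/T = 0.016801, i.e. 1.68%.

1.68%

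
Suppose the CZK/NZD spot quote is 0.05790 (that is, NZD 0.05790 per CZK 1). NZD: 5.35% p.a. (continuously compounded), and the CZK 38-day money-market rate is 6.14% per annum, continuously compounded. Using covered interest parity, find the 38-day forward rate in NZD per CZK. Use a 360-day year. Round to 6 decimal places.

T = 38/360 years.
NZD accumulates by e^(0.0535×38/360) = 1.0056632.
Growth of 1 CZK over T: e^(0.0614×38/360) = 1.0065022.
CIP: F = S · (grow NZD)/(grow CZK) = 0.0579 × 1.0056632/1.0065022 = 0.05785174 NZD per CZK.

0.057852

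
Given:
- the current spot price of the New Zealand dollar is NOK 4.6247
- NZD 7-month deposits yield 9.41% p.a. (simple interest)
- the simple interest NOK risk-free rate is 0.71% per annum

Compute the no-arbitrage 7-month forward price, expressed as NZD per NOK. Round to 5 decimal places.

0.22716

T = 7/12 years.
NOK accumulates by 1 + 0.0071×7/12 = 1.0041417.
NZD growth factor: 1 + 0.0941×7/12 = 1.0548917.
Forward (NOK per NZD) = 4.6247 × 1.0041417 / 1.0548917 = 4.402209.
Invert for NZD per NOK: 1 / 4.402209 = 0.22716.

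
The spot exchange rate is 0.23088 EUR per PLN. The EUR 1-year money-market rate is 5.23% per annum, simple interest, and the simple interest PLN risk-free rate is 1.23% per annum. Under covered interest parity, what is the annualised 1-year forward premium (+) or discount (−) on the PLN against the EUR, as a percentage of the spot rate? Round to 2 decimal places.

T = 1 year.
F = S · g_EUR/g_PLN = 0.23088 × 1.052300/1.012300 = 0.24000299.
(F − S)/S ÷ T = (0.24000299 − 0.23088)/0.23088/1 = 0.039514 → 3.95%.

+3.95%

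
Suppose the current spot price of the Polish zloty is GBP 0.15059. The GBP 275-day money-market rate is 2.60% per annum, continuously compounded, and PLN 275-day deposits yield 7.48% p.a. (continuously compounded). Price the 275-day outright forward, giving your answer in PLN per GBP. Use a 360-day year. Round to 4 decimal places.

6.8928

T = 275/360 years.
GBP growth factor: e^(0.0260×275/360) = 1.0200597.
Growth of 1 PLN over T: e^(0.0748×275/360) = 1.0588029.
CIP: F = S · (grow GBP)/(grow PLN) = 0.15059 × 1.0200597/1.0588029 = 0.1450797 GBP per PLN.
Quoted the other way: 1/0.1450797 = 6.8928 PLN per GBP.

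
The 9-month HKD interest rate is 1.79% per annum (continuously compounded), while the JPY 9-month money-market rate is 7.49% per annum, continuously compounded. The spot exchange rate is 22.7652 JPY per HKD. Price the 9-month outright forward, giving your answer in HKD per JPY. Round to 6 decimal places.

0.042088

T = 9/12 years.
JPY accumulates by e^(0.0749×9/12) = 1.0577828.
HKD growth factor: e^(0.0179×9/12) = 1.0135155.
CIP: F = S · (grow JPY)/(grow HKD) = 22.7652 × 1.0577828/1.0135155 = 23.75952 JPY per HKD.
Invert for HKD per JPY: 1 / 23.75952 = 0.042088.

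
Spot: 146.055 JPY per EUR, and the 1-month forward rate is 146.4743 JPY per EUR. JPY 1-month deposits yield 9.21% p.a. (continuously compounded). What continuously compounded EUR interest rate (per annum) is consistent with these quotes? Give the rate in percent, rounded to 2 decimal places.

5.77%

T = 1/12 years.
CIP gives F = S · g_JPY/g_EUR, so g_JPY/g_EUR = 146.4743/146.055 = 1.0028708.
JPY growth factor: e^(0.0921×1/12) = 1.0077045.
So the EUR growth factor = 1.0048199.
r = ln(1.0048199)/(1/12) = 0.057700 → 5.77%.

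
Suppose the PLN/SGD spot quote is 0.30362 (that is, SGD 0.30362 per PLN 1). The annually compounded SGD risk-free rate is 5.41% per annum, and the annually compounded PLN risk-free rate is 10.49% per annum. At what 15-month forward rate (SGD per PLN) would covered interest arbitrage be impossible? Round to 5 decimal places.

0.28627

T = 15/12 years.
SGD growth factor: (1 + 0.0541)^(15/12) = 1.0680763.
PLN growth factor: (1 + 0.1049)^(15/12) = 1.1328012.
So F = 0.30362 × 1.0680763 / 1.1328012 = 0.2862721 (SGD/PLN).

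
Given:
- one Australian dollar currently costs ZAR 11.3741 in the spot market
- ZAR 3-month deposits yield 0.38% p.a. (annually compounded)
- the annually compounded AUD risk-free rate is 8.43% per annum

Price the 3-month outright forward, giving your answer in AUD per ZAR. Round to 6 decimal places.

T = 3/12 years.
ZAR growth factor: (1 + 0.0038)^(3/12) = 1.0009486.
AUD accumulates by (1 + 0.0843)^(3/12) = 1.0204397.
Forward (ZAR per AUD) = 11.3741 × 1.0009486 / 1.0204397 = 11.15685.
Quoted the other way: 1/11.15685 = 0.089631 AUD per ZAR.

0.089631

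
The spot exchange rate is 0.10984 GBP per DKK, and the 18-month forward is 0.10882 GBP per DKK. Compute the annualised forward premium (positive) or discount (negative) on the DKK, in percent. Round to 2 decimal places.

T = 18/12 years.
(F − S)/S = (0.10882 − 0.10984)/0.10984 = -0.0092862.
×(1/T) gives -0.62% p.a.

-0.62%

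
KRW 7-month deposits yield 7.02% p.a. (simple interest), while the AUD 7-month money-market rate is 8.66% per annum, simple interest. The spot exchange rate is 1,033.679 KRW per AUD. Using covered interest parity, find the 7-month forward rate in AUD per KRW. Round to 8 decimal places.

T = 7/12 years.
KRW growth factor: 1 + 0.0702×7/12 = 1.040950.
AUD growth factor: 1 + 0.0866×7/12 = 1.0505167.
CIP: F = S · (grow KRW)/(grow AUD) = 1033.679 × 1.040950/1.0505167 = 1024.266 KRW per AUD.
Quoted the other way: 1/1024.266 = 0.00097631 AUD per KRW.

0.00097631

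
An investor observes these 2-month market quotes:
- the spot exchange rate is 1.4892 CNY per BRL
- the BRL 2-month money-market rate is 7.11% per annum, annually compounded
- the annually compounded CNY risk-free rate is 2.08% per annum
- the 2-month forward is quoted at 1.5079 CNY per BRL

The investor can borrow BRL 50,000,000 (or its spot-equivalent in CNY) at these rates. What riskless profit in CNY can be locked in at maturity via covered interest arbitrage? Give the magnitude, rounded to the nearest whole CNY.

CNY 1,547,139

T = 2/12 years.
Keep in BRL, deliver into the forward: 50,000,000·1.0115134686·1.5079 = CNY 76,263,057.97.
Swap to CNY now, deposit: 50,000,000·1.4892·1.0034369986 = CNY 74,715,918.92.
The quoted forward overvalues BRL, so borrow CNY, buy BRL at spot, deposit the BRL at 7.11%, and sell the proceeds forward at 1.5079.
Arbitrage profit = |76,263,057.97 − 74,715,918.92| = CNY 1,547,139.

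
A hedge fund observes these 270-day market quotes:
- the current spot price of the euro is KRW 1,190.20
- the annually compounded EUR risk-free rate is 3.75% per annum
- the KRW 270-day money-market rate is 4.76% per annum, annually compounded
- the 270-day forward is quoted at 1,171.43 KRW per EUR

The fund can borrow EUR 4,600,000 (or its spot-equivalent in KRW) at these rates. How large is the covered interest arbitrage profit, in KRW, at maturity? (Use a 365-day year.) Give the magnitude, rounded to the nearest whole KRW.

KRW 129,188,817

T = 270/365 years.
Route A — deposit EUR, sell forward: 4,600,000 × 1.02760644085 × 1171.43 = KRW 5,537,337,459.82.
Route B — convert at spot, deposit KRW: 4,600,000 × 1190.20 × 1.034997091609 = KRW 5,666,526,276.79.
The quoted forward undervalues EUR, so borrow EUR, convert to KRW at spot, deposit the KRW at 4.76%, and buy EUR forward at 1,171.43 to cover the loan.
The gap between the two covered legs is KRW 129,188,817.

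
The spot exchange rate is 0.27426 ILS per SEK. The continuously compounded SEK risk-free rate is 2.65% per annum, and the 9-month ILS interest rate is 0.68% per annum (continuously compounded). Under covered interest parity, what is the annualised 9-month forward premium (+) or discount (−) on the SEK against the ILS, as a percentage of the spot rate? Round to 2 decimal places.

T = 9/12 years.
F = S · g_ILS/g_SEK = 0.27426 × 1.005113/1.0200738 = 0.27023760.
Annualised premium = (F − S)/S × (1/T) = (0.27023760 − 0.27426)/0.27426 ÷ (9/12) = -1.96%.

-1.96%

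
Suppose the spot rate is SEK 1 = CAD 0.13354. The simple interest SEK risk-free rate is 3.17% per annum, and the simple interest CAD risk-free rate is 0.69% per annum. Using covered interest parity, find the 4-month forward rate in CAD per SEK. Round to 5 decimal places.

0.13245

T = 4/12 years.
Growth of 1 CAD over T: 1 + 0.0069×4/12 = 1.002300.
SEK accumulates by 1 + 0.0317×4/12 = 1.0105667.
Forward (CAD per SEK) = 0.13354 × 1.002300 / 1.0105667 = 0.1324476.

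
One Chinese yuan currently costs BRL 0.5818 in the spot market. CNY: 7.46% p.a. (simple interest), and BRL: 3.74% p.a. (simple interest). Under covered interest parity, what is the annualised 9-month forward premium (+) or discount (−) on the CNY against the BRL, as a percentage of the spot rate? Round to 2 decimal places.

T = 9/12 years.
CIP forward (BRL per CNY) = 0.5818 × 1.028050/1.055950 = 0.5664279.
(F − S)/S ÷ T = (0.5664279 − 0.5818)/0.5818/(9/12) = -0.035229 → -3.52%.

-3.52%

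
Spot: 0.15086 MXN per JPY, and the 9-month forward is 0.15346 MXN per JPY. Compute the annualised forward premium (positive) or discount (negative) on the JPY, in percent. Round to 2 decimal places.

T = 9/12 years.
JPY trades forward at +1.72345% vs spot over the period.
Per annum: 0.0172345 / (9/12) = 0.022979 = 2.30%.

+2.30%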